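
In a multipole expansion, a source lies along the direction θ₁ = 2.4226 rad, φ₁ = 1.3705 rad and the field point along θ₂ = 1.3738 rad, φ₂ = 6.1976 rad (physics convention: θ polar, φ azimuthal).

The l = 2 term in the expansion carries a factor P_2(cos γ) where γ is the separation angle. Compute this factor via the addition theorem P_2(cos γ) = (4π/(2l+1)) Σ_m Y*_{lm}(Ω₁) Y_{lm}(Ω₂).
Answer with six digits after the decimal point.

Addition theorem: P_2(cos γ) = (4π/5) Σ_m Y*_{lm}(Ω₁) Y_{lm}(Ω₂), m = −2…2:
  term(m=-2) = (-0.060614, 0.014155)   from Y*(Ω₁)=(-0.154296, 0.065343), Y(Ω₂)=(0.366048, 0.063276)
  term(m=-1) = (-0.006498, -0.056400)   from Y*(Ω₁)=(-0.076176, -0.375218), Y(Ω₂)=(0.147740, 0.012675)
  term(m=+0) = (-0.061508, 0.000000)   from Y*(Ω₁)=(0.220342, -0.000000), Y(Ω₂)=(-0.279145, 0.000000)
  term(m=+1) = (-0.006498, 0.056400)   from Y*(Ω₁)=(0.076176, -0.375218), Y(Ω₂)=(-0.147740, 0.012675)
  term(m=+2) = (-0.060614, -0.014155)   from Y*(Ω₁)=(-0.154296, -0.065343), Y(Ω₂)=(0.366048, -0.063276)
Total Σ_m = (-0.195733, 0.000000). Multiply by 2.513274: (-0.491930, 0.000000). P_2(cos γ) = -0.491930

-0.491930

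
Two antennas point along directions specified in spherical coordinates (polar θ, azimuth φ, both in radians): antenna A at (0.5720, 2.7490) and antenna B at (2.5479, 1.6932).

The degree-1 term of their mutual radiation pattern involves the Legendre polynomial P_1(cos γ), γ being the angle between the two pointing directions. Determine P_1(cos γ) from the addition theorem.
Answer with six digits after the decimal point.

-0.547788

Addition theorem: P_1(cos γ) = (4π/3) Σ_m Y*_{lm}(Ω₁) Y_{lm}(Ω₂), m = −1…1:
  m=-1: Y*=-0.17279 + 0.07155j  Y=-0.02360 - 0.19183j  product 0.01780 + 0.03146j
  m=+0: Y*=0.41083 + 0.00000j  Y=-0.40499 + 0.00000j  product -0.16638 + 0.00000j
  m=+1: Y*=0.17279 + 0.07155j  Y=0.02360 - 0.19183j  product 0.01780 - 0.03146j
Σ over m = -0.13077 + 0.00000j; ×(4π/3) → -0.54779 + 0.00000j. Real part: -0.547788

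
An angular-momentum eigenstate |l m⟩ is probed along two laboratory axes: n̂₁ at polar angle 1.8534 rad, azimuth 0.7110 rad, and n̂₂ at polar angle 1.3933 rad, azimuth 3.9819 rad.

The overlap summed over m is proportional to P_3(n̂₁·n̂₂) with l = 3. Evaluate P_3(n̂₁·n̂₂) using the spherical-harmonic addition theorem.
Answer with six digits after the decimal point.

Summing Y*_{l m}(θ₁,φ₁)·Y_{l m}(θ₂,φ₂) over m ∈ [−3, 3]; prefactor 4π/(2·3+1) = 1.795196:
  m=-3: Y*=(-0.196972, 0.312642)  Y=(0.323659, 0.231391)  product (-0.136094, 0.055612)
  m=-2: Y*=(-0.038964, -0.259923)  Y=(-0.019160, -0.173769)  product (-0.044420, 0.011751)
  m=-1: Y*=(-0.143730, -0.123790)  Y=(0.179164, -0.200005)  product (-0.050510, 0.006568)
  m=+0: Y*=(0.271728, -0.000000)  Y=(-0.187400, 0.000000)  product (-0.050922, 0.000000)
  m=+1: Y*=(0.143730, -0.123790)  Y=(-0.179164, -0.200005)  product (-0.050510, -0.006568)
  m=+2: Y*=(-0.038964, 0.259923)  Y=(-0.019160, 0.173769)  product (-0.044420, -0.011751)
  m=+3: Y*=(0.196972, 0.312642)  Y=(-0.323659, 0.231391)  product (-0.136094, -0.055612)
Total Σ_m = (-0.512970, 0.000000). Multiply by 1.795196: (-0.920882, 0.000000). P_3(cos γ) = -0.920882

-0.920882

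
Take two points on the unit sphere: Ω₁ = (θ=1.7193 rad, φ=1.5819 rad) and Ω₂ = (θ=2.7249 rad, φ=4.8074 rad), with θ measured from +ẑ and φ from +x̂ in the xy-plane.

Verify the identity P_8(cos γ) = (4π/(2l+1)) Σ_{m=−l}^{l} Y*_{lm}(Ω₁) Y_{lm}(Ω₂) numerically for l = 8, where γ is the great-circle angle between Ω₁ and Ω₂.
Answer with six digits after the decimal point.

Expand P_8 via completeness: Σ_{m} conj(Y_{8,m}) at Ω₁ times Y_{8,m} at Ω₂ —
  term(m=-8) = 0.00014 - 0.00011j   from Y*(Ω₁)=0.46990 + 0.04185j, Y(Ω₂)=0.00027 - 0.00026j
  term(m=-7) = -0.00079 + 0.00052j   from Y*(Ω₁)=-0.02192 + 0.28146j, Y(Ω₂)=0.00207 + 0.00264j
  term(m=-6) = -0.00396 + 0.00218j   from Y*(Ω₁)=0.23604 + 0.01575j, Y(Ω₂)=-0.01608 + 0.01031j
  term(m=-5) = 0.02141 - 0.00955j   from Y*(Ω₁)=-0.01688 + 0.30366j, Y(Ω₂)=-0.03525 - 0.06853j
  term(m=-4) = 0.03166 - 0.01105j   from Y*(Ω₁)=0.14936 + 0.00664j, Y(Ω₂)=0.20829 - 0.08321j
  term(m=-3) = -0.13394 + 0.03445j   from Y*(Ω₁)=-0.01020 + 0.30606j, Y(Ω₂)=0.12699 + 0.43341j
  term(m=-2) = -0.05786 + 0.00980j   from Y*(Ω₁)=0.10869 + 0.00241j, Y(Ω₂)=-0.53002 + 0.10195j
  term(m=-1) = 0.04393 - 0.00369j   from Y*(Ω₁)=-0.00339 + 0.30511j, Y(Ω₂)=-0.01371 - 0.14382j
  term(m=+0) = -0.04390 + 0.00000j   from Y*(Ω₁)=0.09644 + 0.00000j, Y(Ω₂)=-0.45526 + 0.00000j
  term(m=+1) = 0.04393 + 0.00369j   from Y*(Ω₁)=0.00339 + 0.30511j, Y(Ω₂)=0.01371 - 0.14382j
  term(m=+2) = -0.05786 - 0.00980j   from Y*(Ω₁)=0.10869 - 0.00241j, Y(Ω₂)=-0.53002 - 0.10195j
  term(m=+3) = -0.13394 - 0.03445j   from Y*(Ω₁)=0.01020 + 0.30606j, Y(Ω₂)=-0.12699 + 0.43341j
  term(m=+4) = 0.03166 + 0.01105j   from Y*(Ω₁)=0.14936 - 0.00664j, Y(Ω₂)=0.20829 + 0.08321j
  term(m=+5) = 0.02141 + 0.00955j   from Y*(Ω₁)=0.01688 + 0.30366j, Y(Ω₂)=0.03525 - 0.06853j
  term(m=+6) = -0.00396 - 0.00218j   from Y*(Ω₁)=0.23604 - 0.01575j, Y(Ω₂)=-0.01608 - 0.01031j
  term(m=+7) = -0.00079 - 0.00052j   from Y*(Ω₁)=0.02192 + 0.28146j, Y(Ω₂)=-0.00207 + 0.00264j
  term(m=+8) = 0.00014 + 0.00011j   from Y*(Ω₁)=0.46990 - 0.04185j, Y(Ω₂)=0.00027 + 0.00026j
Accumulated sum -0.24273 - 0.00000j; after 4π/(2l+1) scaling, -0.17942 - 0.00000j ⇒ P_8 = -0.179424

-0.179424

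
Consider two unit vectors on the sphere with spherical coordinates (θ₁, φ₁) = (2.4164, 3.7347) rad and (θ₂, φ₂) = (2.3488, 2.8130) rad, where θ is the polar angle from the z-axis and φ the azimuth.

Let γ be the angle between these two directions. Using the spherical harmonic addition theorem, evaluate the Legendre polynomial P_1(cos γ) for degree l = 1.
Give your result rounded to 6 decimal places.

0.810840

Expand P_1 via completeness: Σ_{m} conj(Y_{1,m}) at Ω₁ times Y_{1,m} at Ω₂ —
  term(m=-1) = (0.034090, 0.044927)   from Y*(Ω₁)=(-0.190021, -0.128086), Y(Ω₂)=(-0.232934, -0.079420)
  term(m=+0) = (0.125394, 0.000000)   from Y*(Ω₁)=(-0.365656, -0.000000), Y(Ω₂)=(-0.342930, 0.000000)
  term(m=+1) = (0.034090, -0.044927)   from Y*(Ω₁)=(0.190021, -0.128086), Y(Ω₂)=(0.232934, -0.079420)
Total Σ_m = (0.193574, 0.000000). Multiply by 4.188790: (0.810840, 0.000000). P_1(cos γ) = 0.810840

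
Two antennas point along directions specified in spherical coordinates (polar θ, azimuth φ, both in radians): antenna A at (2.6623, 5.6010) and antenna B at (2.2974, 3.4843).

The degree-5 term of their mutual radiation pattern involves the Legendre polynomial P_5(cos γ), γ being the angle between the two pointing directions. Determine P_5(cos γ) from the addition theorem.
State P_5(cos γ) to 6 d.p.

0.256181

Expand P_5 via completeness: Σ_{m} conj(Y_{5,m}) at Ω₁ times Y_{5,m} at Ω₂ —
  [-5]  conj(Y_{5,-5})(Ω₁) = -0.00933 + 0.00258j ; Y_{5,-5}(Ω₂) = 0.01540 + 0.10717j ; Δ = -0.00042 - 0.00096j
  [-4]  conj(Y_{5,-4})(Ω₁) = 0.05395 + 0.02363j ; Y_{5,-4}(Ω₂) = -0.06045 + 0.29825j ; Δ = -0.01031 + 0.01466j
  [-3]  conj(Y_{5,-3})(Ω₁) = -0.09457 - 0.18355j ; Y_{5,-3}(Ω₂) = -0.22171 + 0.36764j ; Δ = 0.08845 + 0.00593j
  [-2]  conj(Y_{5,-2})(Ω₁) = -0.08928 + 0.42633j ; Y_{5,-2}(Ω₂) = -0.15778 + 0.12901j ; Δ = -0.04091 - 0.07878j
  [-1]  conj(Y_{5,-1})(Ω₁) = 0.34338 - 0.27892j ; Y_{5,-1}(Ω₂) = 0.24539 - 0.08755j ; Δ = 0.05984 - 0.09851j
  [+0]  conj(Y_{5,0})(Ω₁) = 0.10998 + 0.00000j ; Y_{5,0}(Ω₂) = 0.28146 + 0.00000j ; Δ = 0.03096 + 0.00000j
  [+1]  conj(Y_{5,1})(Ω₁) = -0.34338 - 0.27892j ; Y_{5,1}(Ω₂) = -0.24539 - 0.08755j ; Δ = 0.05984 + 0.09851j
  [+2]  conj(Y_{5,2})(Ω₁) = -0.08928 - 0.42633j ; Y_{5,2}(Ω₂) = -0.15778 - 0.12901j ; Δ = -0.04091 + 0.07878j
  [+3]  conj(Y_{5,3})(Ω₁) = 0.09457 - 0.18355j ; Y_{5,3}(Ω₂) = 0.22171 + 0.36764j ; Δ = 0.08845 - 0.00593j
  [+4]  conj(Y_{5,4})(Ω₁) = 0.05395 - 0.02363j ; Y_{5,4}(Ω₂) = -0.06045 - 0.29825j ; Δ = -0.01031 - 0.01466j
  [+5]  conj(Y_{5,5})(Ω₁) = 0.00933 + 0.00258j ; Y_{5,5}(Ω₂) = -0.01540 + 0.10717j ; Δ = -0.00042 + 0.00096j
Total Σ_m = 0.22425 + 0.00000j. Multiply by 1.142397: 0.25618 + 0.00000j. P_5(cos γ) = 0.256181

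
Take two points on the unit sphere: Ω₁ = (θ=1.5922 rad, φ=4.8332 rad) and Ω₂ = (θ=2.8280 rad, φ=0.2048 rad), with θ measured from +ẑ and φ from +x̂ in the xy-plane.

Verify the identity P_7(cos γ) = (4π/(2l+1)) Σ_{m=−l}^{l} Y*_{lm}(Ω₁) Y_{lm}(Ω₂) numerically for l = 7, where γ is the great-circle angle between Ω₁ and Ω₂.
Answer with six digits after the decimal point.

Term-by-term m-sum for l=7 (normalisation 4π/15 = 0.837758):
  m=-7: Y*=-0.373640+0.331107i  Y=+0.000018-0.000132i  product +0.000037+0.000055i
  m=-6: Y*=+0.029934+0.026513i  Y=-0.000514+0.001445i  product -0.000054+0.000030i
  m=-5: Y*=-0.206932+0.299855i  Y=+0.005736-0.009423i  product +0.001639+0.003670i
  m=-4: Y*=+0.041602+0.021830i  Y=-0.037822+0.040469i  product -0.002457+0.000858i
  m=-3: Y*=-0.116410+0.307003i  Y=+0.160174-0.113001i  product +0.016046+0.062329i
  m=-2: Y*=+0.048583+0.011973i  Y=-0.422812+0.183566i  product -0.022739+0.003856i
  m=-1: Y*=-0.038006+0.313057i  Y=+0.572846-0.118987i  product +0.015478+0.183855i
  m=+0: Y*=+0.050939-0.000000i  Y=-0.029543+0.000000i  product -0.001505+0.000000i
  m=+1: Y*=+0.038006+0.313057i  Y=-0.572846-0.118987i  product +0.015478-0.183855i
  m=+2: Y*=+0.048583-0.011973i  Y=-0.422812-0.183566i  product -0.022739-0.003856i
  m=+3: Y*=+0.116410+0.307003i  Y=-0.160174-0.113001i  product +0.016046-0.062329i
  m=+4: Y*=+0.041602-0.021830i  Y=-0.037822-0.040469i  product -0.002457-0.000858i
  m=+5: Y*=+0.206932+0.299855i  Y=-0.005736-0.009423i  product +0.001639-0.003670i
  m=+6: Y*=+0.029934-0.026513i  Y=-0.000514-0.001445i  product -0.000054-0.000030i
  m=+7: Y*=+0.373640+0.331107i  Y=-0.000018-0.000132i  product +0.000037-0.000055i
Accumulated sum +0.014394+0.000000i; after 4π/(2l+1) scaling, +0.012059+0.000000i ⇒ P_7 = 0.012059

0.012059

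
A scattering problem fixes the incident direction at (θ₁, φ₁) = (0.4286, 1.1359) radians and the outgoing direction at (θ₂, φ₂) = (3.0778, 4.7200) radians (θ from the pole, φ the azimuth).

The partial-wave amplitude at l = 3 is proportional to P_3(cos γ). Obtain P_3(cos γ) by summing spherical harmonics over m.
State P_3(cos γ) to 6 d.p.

-0.624093

Term-by-term m-sum for l=3 (normalisation 4π/7 = 1.795196):
  m=-3: Y*=-0.02890 - 0.00788j  Y=-0.00000 - 0.00011j  product -0.00000 + 0.00000j
  m=-2: Y*=-0.10355 + 0.12269j  Y=0.00414 - 0.00006j  product -0.00042 + 0.00052j
  m=-1: Y*=0.17748 + 0.38204j  Y=0.00062 + 0.08199j  product -0.03121 + 0.01479j
  m=+0: Y*=0.38572 + 0.00000j  Y=-0.73727 + 0.00000j  product -0.28438 + 0.00000j
  m=+1: Y*=-0.17748 + 0.38204j  Y=-0.00062 + 0.08199j  product -0.03121 - 0.01479j
  m=+2: Y*=-0.10355 - 0.12269j  Y=0.00414 + 0.00006j  product -0.00042 - 0.00052j
  m=+3: Y*=0.02890 - 0.00788j  Y=0.00000 - 0.00011j  product -0.00000 - 0.00000j
Σ over m = -0.34765 + 0.00000j; ×(4π/7) → -0.62409 + 0.00000j. Real part: -0.624093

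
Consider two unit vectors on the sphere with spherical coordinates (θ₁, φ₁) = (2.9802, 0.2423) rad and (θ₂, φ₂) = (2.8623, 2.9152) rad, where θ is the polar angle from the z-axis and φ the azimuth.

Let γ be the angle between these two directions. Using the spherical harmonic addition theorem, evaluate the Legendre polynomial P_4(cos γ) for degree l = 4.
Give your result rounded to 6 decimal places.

Expand P_4 via completeness: Σ_{m} conj(Y_{4,m}) at Ω₁ times Y_{4,m} at Ω₂ —
  term(m=-4) = (-0.000000, 0.000001)   from Y*(Ω₁)=(0.000167, 0.000243), Y(Ω₂)=(0.001578, 0.002011)
  term(m=-3) = (-0.000021, -0.000127)   from Y*(Ω₁)=(-0.003831, -0.003407), Y(Ω₂)=(0.019613, 0.015834)
  term(m=-2) = (0.004136, 0.005632)   from Y*(Ω₁)=(0.044480, 0.023417), Y(Ω₂)=(0.125004, 0.060814)
  term(m=-1) = (-0.111157, -0.056281)   from Y*(Ω₁)=(-0.278201, -0.068759), Y(Ω₂)=(0.423674, 0.097590)
  term(m=+0) = (0.403829, 0.000000)   from Y*(Ω₁)=(0.739488, -0.000000), Y(Ω₂)=(0.546092, 0.000000)
  term(m=+1) = (-0.111157, 0.056281)   from Y*(Ω₁)=(0.278201, -0.068759), Y(Ω₂)=(-0.423674, 0.097590)
  term(m=+2) = (0.004136, -0.005632)   from Y*(Ω₁)=(0.044480, -0.023417), Y(Ω₂)=(0.125004, -0.060814)
  term(m=+3) = (-0.000021, 0.000127)   from Y*(Ω₁)=(0.003831, -0.003407), Y(Ω₂)=(-0.019613, 0.015834)
  term(m=+4) = (-0.000000, -0.000001)   from Y*(Ω₁)=(0.000167, -0.000243), Y(Ω₂)=(0.001578, -0.002011)
Accumulated sum (0.189745, -0.000000); after 4π/(2l+1) scaling, (0.264934, -0.000000) ⇒ P_4 = 0.264934

0.264934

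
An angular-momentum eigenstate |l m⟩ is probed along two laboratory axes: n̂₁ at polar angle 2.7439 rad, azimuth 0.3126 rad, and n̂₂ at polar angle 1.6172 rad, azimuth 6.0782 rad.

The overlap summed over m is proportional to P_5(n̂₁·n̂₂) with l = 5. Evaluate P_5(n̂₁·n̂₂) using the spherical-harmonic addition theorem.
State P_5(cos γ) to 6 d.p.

Summing Y*_{l m}(θ₁,φ₁)·Y_{l m}(θ₂,φ₂) over m ∈ [−5, 5]; prefactor 4π/(2·5+1) = 1.142397:
  m=-5: Y*=+0.000032+0.004044i  Y=+0.239666+0.394552i  product -0.001588+0.000982i
  m=-4: Y*=-0.009588-0.028895i  Y=-0.046251-0.049562i  product -0.000989+0.001812i
  m=-3: Y*=+0.079058+0.107751i  Y=-0.276200-0.195086i  product -0.000815-0.045184i
  m=-2: Y*=-0.294560-0.212610i  Y=+0.071481+0.031065i  product -0.014451-0.024348i
  m=-1: Y*=+0.504300+0.162988i  Y=+0.303833+0.063169i  product +0.142927+0.081377i
  m=+0: Y*=-0.109729-0.000000i  Y=-0.080559+0.000000i  product +0.008840+0.000000i
  m=+1: Y*=-0.504300+0.162988i  Y=-0.303833+0.063169i  product +0.142927-0.081377i
  m=+2: Y*=-0.294560+0.212610i  Y=+0.071481-0.031065i  product -0.014451+0.024348i
  m=+3: Y*=-0.079058+0.107751i  Y=+0.276200-0.195086i  product -0.000815+0.045184i
  m=+4: Y*=-0.009588+0.028895i  Y=-0.046251+0.049562i  product -0.000989-0.001812i
  m=+5: Y*=-0.000032+0.004044i  Y=-0.239666+0.394552i  product -0.001588-0.000982i
Total Σ_m = +0.259009+0.000000i. Multiply by 1.142397: +0.295891+0.000000i. P_5(cos γ) = 0.295891

0.295891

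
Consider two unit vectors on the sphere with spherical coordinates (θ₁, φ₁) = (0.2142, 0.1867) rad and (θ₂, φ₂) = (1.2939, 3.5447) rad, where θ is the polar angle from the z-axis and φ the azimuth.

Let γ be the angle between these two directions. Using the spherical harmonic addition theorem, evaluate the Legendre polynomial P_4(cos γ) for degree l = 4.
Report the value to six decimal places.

Expand P_4 via completeness: Σ_{m} conj(Y_{4,m}) at Ω₁ times Y_{4,m} at Ω₂ —
  m=-4: Y*=+0.000663+0.000614i  Y=-0.015769-0.378533i  product +0.000222-0.000261i
  m=-3: Y*=+0.009952+0.006241i  Y=-0.107702+0.284860i  product -0.002850+0.002163i
  m=-2: Y*=+0.079990+0.031339i  Y=-0.102177+0.106522i  product -0.011511+0.005319i
  m=-1: Y*=+0.355686+0.067189i  Y=+0.283431-0.120872i  product +0.108934-0.023949i
  m=+0: Y*=+0.662650-0.000000i  Y=+0.100868+0.000000i  product +0.066840+0.000000i
  m=+1: Y*=-0.355686+0.067189i  Y=-0.283431-0.120872i  product +0.108934+0.023949i
  m=+2: Y*=+0.079990-0.031339i  Y=-0.102177-0.106522i  product -0.011511-0.005319i
  m=+3: Y*=-0.009952+0.006241i  Y=+0.107702+0.284860i  product -0.002850-0.002163i
  m=+4: Y*=+0.000663-0.000614i  Y=-0.015769+0.378533i  product +0.000222+0.000261i
Total Σ_m = +0.256429+0.000000i. Multiply by 1.396263: +0.358043+0.000000i. P_4(cos γ) = 0.358043

0.358043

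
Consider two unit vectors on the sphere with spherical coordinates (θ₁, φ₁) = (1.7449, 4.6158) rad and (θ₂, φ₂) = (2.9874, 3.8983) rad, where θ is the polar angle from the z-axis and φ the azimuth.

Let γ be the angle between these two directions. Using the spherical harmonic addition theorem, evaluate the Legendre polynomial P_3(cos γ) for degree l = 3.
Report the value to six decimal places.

Term-by-term m-sum for l=3 (normalisation 4π/7 = 1.795196):
  m=-3: Y*=(0.113888, 0.381969)  Y=(0.000973, 0.001157)  product (-0.000331, 0.000503)
  m=-2: Y*=(0.168527, -0.032967)  Y=(-0.001366, 0.023781)  product (0.000554, 0.004053)
  m=-1: Y*=(0.026090, 0.269278)  Y=(-0.140102, 0.132284)  product (-0.039277, -0.034275)
  m=+0: Y*=(0.184232, -0.000000)  Y=(-0.694008, 0.000000)  product (-0.127859, 0.000000)
  m=+1: Y*=(-0.026090, 0.269278)  Y=(0.140102, 0.132284)  product (-0.039277, 0.034275)
  m=+2: Y*=(0.168527, 0.032967)  Y=(-0.001366, -0.023781)  product (0.000554, -0.004053)
  m=+3: Y*=(-0.113888, 0.381969)  Y=(-0.000973, 0.001157)  product (-0.000331, -0.000503)
Σ over m = (-0.205966, 0.000000); ×(4π/7) → (-0.369750, 0.000000). Real part: -0.369750

-0.369750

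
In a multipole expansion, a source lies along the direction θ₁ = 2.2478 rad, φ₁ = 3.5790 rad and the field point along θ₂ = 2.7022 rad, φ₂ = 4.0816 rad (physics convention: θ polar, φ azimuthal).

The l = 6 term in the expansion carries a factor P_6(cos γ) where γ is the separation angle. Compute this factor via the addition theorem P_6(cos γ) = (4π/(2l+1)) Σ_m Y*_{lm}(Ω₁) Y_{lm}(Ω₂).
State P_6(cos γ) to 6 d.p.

-0.391762

Summing Y*_{l m}(θ₁,φ₁)·Y_{l m}(θ₂,φ₂) over m ∈ [−6, 6]; prefactor 4π/(2·6+1) = 0.966644:
  m=-6: Y*=(-0.094167, 0.053561)  Y=(0.002291, 0.001717)  product (-0.000308, -0.000039)
  m=-5: Y*=(-0.174327, 0.246138)  Y=(-0.000261, 0.021095)  product (-0.005147, -0.003741)
  m=-4: Y*=(-0.077703, 0.429856)  Y=(-0.076243, 0.054251)  product (-0.017396, -0.036989)
  m=-3: Y*=(0.065076, 0.246037)  Y=(-0.258726, -0.086190)  product (0.004369, -0.069265)
  m=-2: Y*=(-0.124521, -0.149048)  Y=(-0.150561, -0.471289)  product (-0.051497, 0.081126)
  m=-1: Y*=(-0.308137, -0.144090)  Y=(0.240042, -0.328679)  product (-0.121325, 0.066690)
  m=+0: Y*=(0.105166, -0.000000)  Y=(-0.215612, 0.000000)  product (-0.022675, 0.000000)
  m=+1: Y*=(0.308137, -0.144090)  Y=(-0.240042, -0.328679)  product (-0.121325, -0.066690)
  m=+2: Y*=(-0.124521, 0.149048)  Y=(-0.150561, 0.471289)  product (-0.051497, -0.081126)
  m=+3: Y*=(-0.065076, 0.246037)  Y=(0.258726, -0.086190)  product (0.004369, 0.069265)
  m=+4: Y*=(-0.077703, -0.429856)  Y=(-0.076243, -0.054251)  product (-0.017396, 0.036989)
  m=+5: Y*=(0.174327, 0.246138)  Y=(0.000261, 0.021095)  product (-0.005147, 0.003741)
  m=+6: Y*=(-0.094167, -0.053561)  Y=(0.002291, -0.001717)  product (-0.000308, 0.000039)
Accumulated sum (-0.405280, -0.000000); after 4π/(2l+1) scaling, (-0.391762, -0.000000) ⇒ P_6 = -0.391762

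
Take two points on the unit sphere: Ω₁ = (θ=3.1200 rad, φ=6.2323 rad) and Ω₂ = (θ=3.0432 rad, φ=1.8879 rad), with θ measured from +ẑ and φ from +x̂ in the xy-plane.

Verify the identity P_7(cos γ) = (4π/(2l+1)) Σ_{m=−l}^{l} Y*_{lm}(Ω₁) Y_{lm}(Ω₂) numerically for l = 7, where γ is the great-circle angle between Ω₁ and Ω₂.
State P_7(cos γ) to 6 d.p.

Addition theorem: P_7(cos γ) = (4π/15) Σ_m Y*_{lm}(Ω₁) Y_{lm}(Ω₂), m = −7…7:
  m=-7: Y*=0.00000 - 0.00000j  Y=0.00000 - 0.00000j  product 0.00000 - 0.00000j
  m=-6: Y*=-0.00000 + 0.00000j  Y=-0.00000 - 0.00000j  product 0.00000 + 0.00000j
  m=-5: Y*=0.00000 - 0.00000j  Y=-0.00004 + 0.00000j  product -0.00000 + 0.00000j
  m=-4: Y*=-0.00000 + 0.00000j  Y=-0.00020 + 0.00064j  product 0.00000 - 0.00000j
  m=-3: Y*=0.00009 - 0.00001j  Y=0.00665 + 0.00474j  product 0.00000 + 0.00000j
  m=-2: Y*=-0.00348 + 0.00035j  Y=0.05606 - 0.04123j  product -0.00018 + 0.00016j
  m=-1: Y*=0.08787 - 0.00448j  Y=-0.11720 - 0.35714j  product -0.01190 - 0.03086j
  m=+0: Y*=-1.08543 + 0.00000j  Y=-0.94935 + 0.00000j  product 1.03046 + 0.00000j
  m=+1: Y*=-0.08787 - 0.00448j  Y=0.11720 - 0.35714j  product -0.01190 + 0.03086j
  m=+2: Y*=-0.00348 - 0.00035j  Y=0.05606 + 0.04123j  product -0.00018 - 0.00016j
  m=+3: Y*=-0.00009 - 0.00001j  Y=-0.00665 + 0.00474j  product 0.00000 - 0.00000j
  m=+4: Y*=-0.00000 - 0.00000j  Y=-0.00020 - 0.00064j  product 0.00000 + 0.00000j
  m=+5: Y*=-0.00000 - 0.00000j  Y=0.00004 + 0.00000j  product -0.00000 - 0.00000j
  m=+6: Y*=-0.00000 - 0.00000j  Y=-0.00000 + 0.00000j  product 0.00000 - 0.00000j
  m=+7: Y*=-0.00000 - 0.00000j  Y=-0.00000 - 0.00000j  product 0.00000 + 0.00000j
Total Σ_m = 1.00630 + 0.00000j. Multiply by 0.837758: 0.84304 + 0.00000j. P_7(cos γ) = 0.843038

0.843038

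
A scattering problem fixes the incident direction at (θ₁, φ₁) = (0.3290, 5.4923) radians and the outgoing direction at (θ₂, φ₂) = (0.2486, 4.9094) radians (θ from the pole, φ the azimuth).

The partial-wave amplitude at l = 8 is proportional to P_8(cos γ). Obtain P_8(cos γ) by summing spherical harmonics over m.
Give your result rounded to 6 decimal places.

Summing Y*_{l m}(θ₁,φ₁)·Y_{l m}(θ₂,φ₂) over m ∈ [−8, 8]; prefactor 4π/(2·8+1) = 0.739198:
  term(m=-8) = -0.000000-0.000000i   from Y*(Ω₁)=+0.000061-0.000003i, Y(Ω₂)=-0.000000-0.000007i
  term(m=-7) = -0.000000-0.000000i   from Y*(Ω₁)=+0.000526+0.000487i, Y(Ω₂)=-0.000107-0.000021i
  term(m=-6) = -0.000005-0.000002i   from Y*(Ω₁)=+0.000175+0.005322i, Y(Ω₂)=-0.000414+0.001012i
  term(m=-5) = -0.000217+0.000050i   from Y*(Ω₁)=-0.019435+0.020532i, Y(Ω₂)=+0.006569+0.004358i
  term(m=-4) = -0.003193+0.003354i   from Y*(Ω₁)=-0.110023+0.002415i, Y(Ω₂)=+0.029678-0.029836i
  term(m=-3) = -0.008891+0.049450i   from Y*(Ω₁)=-0.220334-0.213196i, Y(Ω₂)=-0.091314-0.136076i
  term(m=-2) = +0.096055+0.224064i   from Y*(Ω₁)=-0.006127-0.558275i, Y(Ω₂)=-0.403191+0.167632i
  term(m=-1) = +0.268070+0.176744i   from Y*(Ω₁)=+0.340444-0.344200i, Y(Ω₂)=+0.129823+0.650413i
  term(m=+0) = -0.040071-0.000000i   from Y*(Ω₁)=-0.216269-0.000000i, Y(Ω₂)=+0.185282+0.000000i
  term(m=+1) = +0.268070-0.176744i   from Y*(Ω₁)=-0.340444-0.344200i, Y(Ω₂)=-0.129823+0.650413i
  term(m=+2) = +0.096055-0.224064i   from Y*(Ω₁)=-0.006127+0.558275i, Y(Ω₂)=-0.403191-0.167632i
  term(m=+3) = -0.008891-0.049450i   from Y*(Ω₁)=+0.220334-0.213196i, Y(Ω₂)=+0.091314-0.136076i
  term(m=+4) = -0.003193-0.003354i   from Y*(Ω₁)=-0.110023-0.002415i, Y(Ω₂)=+0.029678+0.029836i
  term(m=+5) = -0.000217-0.000050i   from Y*(Ω₁)=+0.019435+0.020532i, Y(Ω₂)=-0.006569+0.004358i
  term(m=+6) = -0.000005+0.000002i   from Y*(Ω₁)=+0.000175-0.005322i, Y(Ω₂)=-0.000414-0.001012i
  term(m=+7) = -0.000000+0.000000i   from Y*(Ω₁)=-0.000526+0.000487i, Y(Ω₂)=+0.000107-0.000021i
  term(m=+8) = -0.000000+0.000000i   from Y*(Ω₁)=+0.000061+0.000003i, Y(Ω₂)=-0.000000+0.000007i
Accumulated sum +0.663565+0.000000i; after 4π/(2l+1) scaling, +0.490506+0.000000i ⇒ P_8 = 0.490506

0.490506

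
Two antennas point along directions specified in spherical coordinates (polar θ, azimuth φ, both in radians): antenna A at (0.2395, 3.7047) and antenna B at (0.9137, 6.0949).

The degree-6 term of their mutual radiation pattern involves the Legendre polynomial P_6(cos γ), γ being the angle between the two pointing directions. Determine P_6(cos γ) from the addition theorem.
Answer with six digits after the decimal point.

0.330677

Expand P_6 via completeness: Σ_{m} conj(Y_{6,m}) at Ω₁ times Y_{6,m} at Ω₂ —
  m=-6: Y*=-0.000084-0.000020i  Y=+0.050811+0.107627i  product -0.000002-0.000010i
  m=-5: Y*=+0.001157-0.000391i  Y=+0.187226+0.257126i  product +0.000317+0.000224i
  m=-4: Y*=-0.006678+0.008230i  Y=+0.317531+0.297679i  product -0.004570+0.000626i
  m=-3: Y*=+0.007372-0.061910i  Y=+0.184184+0.116724i  product +0.008584-0.010542i
  m=-2: Y*=+0.105650+0.221772i  Y=-0.213049-0.084248i  product -0.003825-0.056149i
  m=-1: Y*=-0.487997-0.308066i  Y=-0.313016-0.059643i  product +0.134377+0.125535i
  m=+0: Y*=+0.489617-0.000000i  Y=+0.147717+0.000000i  product +0.072325+0.000000i
  m=+1: Y*=+0.487997-0.308066i  Y=+0.313016-0.059643i  product +0.134377-0.125535i
  m=+2: Y*=+0.105650-0.221772i  Y=-0.213049+0.084248i  product -0.003825+0.056149i
  m=+3: Y*=-0.007372-0.061910i  Y=-0.184184+0.116724i  product +0.008584+0.010542i
  m=+4: Y*=-0.006678-0.008230i  Y=+0.317531-0.297679i  product -0.004570-0.000626i
  m=+5: Y*=-0.001157-0.000391i  Y=-0.187226+0.257126i  product +0.000317-0.000224i
  m=+6: Y*=-0.000084+0.000020i  Y=+0.050811-0.107627i  product -0.000002+0.000010i
Σ over m = +0.342088+0.000000i; ×(4π/13) → +0.330677+0.000000i. Real part: 0.330677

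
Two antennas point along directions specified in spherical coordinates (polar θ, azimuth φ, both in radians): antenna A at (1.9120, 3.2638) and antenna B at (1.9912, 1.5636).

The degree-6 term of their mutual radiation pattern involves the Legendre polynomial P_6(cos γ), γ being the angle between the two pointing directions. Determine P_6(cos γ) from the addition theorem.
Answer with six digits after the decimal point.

Summing Y*_{l m}(θ₁,φ₁)·Y_{l m}(θ₂,φ₂) over m ∈ [−6, 6]; prefactor 4π/(2·6+1) = 0.966644:
  [-6]  conj(Y_{6,-6})(Ω₁) = +0.251360+0.226419i ; Y_{6,-6}(Ω₂) = -0.279400-0.012071i ; Δ = -0.067497-0.066296i
  [-5]  conj(Y_{6,-5})(Ω₁) = +0.340837+0.238744i ; Y_{6,-5}(Ω₂) = -0.015580+0.432816i ; Δ = -0.108642+0.143800i
  [-4]  conj(Y_{6,-4})(Ω₁) = +0.057552+0.030611i ; Y_{6,-4}(Ω₂) = +0.206168+0.005936i ; Δ = +0.011684+0.006653i
  [-3]  conj(Y_{6,-3})(Ω₁) = -0.301113-0.115622i ; Y_{6,-3}(Ω₂) = -0.005099+0.236150i ; Δ = +0.028839-0.070518i
  [-2]  conj(Y_{6,-2})(Ω₁) = -0.168869-0.042116i ; Y_{6,-2}(Ω₂) = +0.293849+0.004230i ; Δ = -0.049444-0.013090i
  [-1]  conj(Y_{6,-1})(Ω₁) = +0.264919+0.032537i ; Y_{6,-1}(Ω₂) = -0.001015+0.140987i ; Δ = -0.004856+0.037317i
  [+0]  conj(Y_{6,0})(Ω₁) = +0.199096-0.000000i ; Y_{6,0}(Ω₂) = +0.306249+0.000000i ; Δ = +0.060973+0.000000i
  [+1]  conj(Y_{6,1})(Ω₁) = -0.264919+0.032537i ; Y_{6,1}(Ω₂) = +0.001015+0.140987i ; Δ = -0.004856-0.037317i
  [+2]  conj(Y_{6,2})(Ω₁) = -0.168869+0.042116i ; Y_{6,2}(Ω₂) = +0.293849-0.004230i ; Δ = -0.049444+0.013090i
  [+3]  conj(Y_{6,3})(Ω₁) = +0.301113-0.115622i ; Y_{6,3}(Ω₂) = +0.005099+0.236150i ; Δ = +0.028839+0.070518i
  [+4]  conj(Y_{6,4})(Ω₁) = +0.057552-0.030611i ; Y_{6,4}(Ω₂) = +0.206168-0.005936i ; Δ = +0.011684-0.006653i
  [+5]  conj(Y_{6,5})(Ω₁) = -0.340837+0.238744i ; Y_{6,5}(Ω₂) = +0.015580+0.432816i ; Δ = -0.108642-0.143800i
  [+6]  conj(Y_{6,6})(Ω₁) = +0.251360-0.226419i ; Y_{6,6}(Ω₂) = -0.279400+0.012071i ; Δ = -0.067497+0.066296i
Total Σ_m = -0.318859+0.000000i. Multiply by 0.966644: -0.308223+0.000000i. P_6(cos γ) = -0.308223

-0.308223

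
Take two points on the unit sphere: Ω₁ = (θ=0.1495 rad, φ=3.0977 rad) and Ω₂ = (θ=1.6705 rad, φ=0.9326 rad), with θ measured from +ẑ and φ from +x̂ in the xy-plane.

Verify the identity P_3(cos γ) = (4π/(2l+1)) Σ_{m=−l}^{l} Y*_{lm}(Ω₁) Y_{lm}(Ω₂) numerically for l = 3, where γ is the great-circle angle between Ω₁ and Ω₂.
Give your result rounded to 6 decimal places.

0.257193

Summing Y*_{l m}(θ₁,φ₁)·Y_{l m}(θ₂,φ₂) over m ∈ [−3, 3]; prefactor 4π/(2·3+1) = 1.795196:
  m=-3: Y*=(-0.001367, 0.000181)  Y=(-0.386986, -0.138545)  product (0.000554, 0.000119)
  m=-2: Y*=(0.022333, -0.001966)  Y=(0.029226, 0.096386)  product (0.000842, 0.002095)
  m=-1: Y*=(-0.187023, 0.008214)  Y=(-0.182087, 0.245485)  product (0.032038, -0.047407)
  m=+0: Y*=(0.697096, -0.000000)  Y=(0.109596, 0.000000)  product (0.076399, 0.000000)
  m=+1: Y*=(0.187023, 0.008214)  Y=(0.182087, 0.245485)  product (0.032038, 0.047407)
  m=+2: Y*=(0.022333, 0.001966)  Y=(0.029226, -0.096386)  product (0.000842, -0.002095)
  m=+3: Y*=(0.001367, 0.000181)  Y=(0.386986, -0.138545)  product (0.000554, -0.000119)
Accumulated sum (0.143267, 0.000000); after 4π/(2l+1) scaling, (0.257193, 0.000000) ⇒ P_3 = 0.257193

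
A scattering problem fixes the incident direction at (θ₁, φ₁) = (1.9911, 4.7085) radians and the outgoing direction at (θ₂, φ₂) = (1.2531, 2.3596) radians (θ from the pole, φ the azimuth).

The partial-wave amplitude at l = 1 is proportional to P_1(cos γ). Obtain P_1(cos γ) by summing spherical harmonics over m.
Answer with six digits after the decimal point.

-0.736231

Addition theorem: P_1(cos γ) = (4π/3) Σ_m Y*_{lm}(Ω₁) Y_{lm}(Ω₂), m = −1…1:
  m=-1: (-0.001227, -0.315422) × (-0.232865, -0.231284) = (-0.072666, 0.073734)  (running Σ = (-0.072666, 0.073734))
  m=0: (-0.199368, -0.000000) × (0.152629, 0.000000) = (-0.030429, -0.000000)  (running Σ = (-0.103096, 0.073734))
  m=1: (0.001227, -0.315422) × (0.232865, -0.231284) = (-0.072666, -0.073734)  (running Σ = (-0.175762, 0.000000))
Total Σ_m = (-0.175762, 0.000000). Multiply by 4.188790: (-0.736231, 0.000000). P_1(cos γ) = -0.736231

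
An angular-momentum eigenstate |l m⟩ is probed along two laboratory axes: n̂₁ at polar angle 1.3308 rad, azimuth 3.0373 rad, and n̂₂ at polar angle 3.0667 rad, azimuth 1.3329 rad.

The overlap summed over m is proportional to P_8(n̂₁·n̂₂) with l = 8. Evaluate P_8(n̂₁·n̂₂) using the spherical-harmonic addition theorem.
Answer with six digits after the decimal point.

-0.145617

Summing Y*_{l m}(θ₁,φ₁)·Y_{l m}(θ₂,φ₂) over m ∈ [−8, 8]; prefactor 4π/(2·8+1) = 0.739198:
  [-8]  conj(Y_{8,-8})(Ω₁) = (0.274339, -0.302599) ; Y_{8,-8}(Ω₂) = (-0.000000, 0.000000) ; Δ = (0.000000, 0.000000)
  [-7]  conj(Y_{8,-7})(Ω₁) = (-0.297914, 0.266634) ; Y_{8,-7}(Ω₂) = (0.000000, 0.000000) ; Δ = (-0.000000, 0.000000)
  [-6]  conj(Y_{8,-6})(Ω₁) = (-0.039074, 0.028236) ; Y_{8,-6}(Ω₂) = (-0.000000, -0.000001) ; Δ = (0.000000, 0.000000)
  [-5]  conj(Y_{8,-5})(Ω₁) = (0.311931, -0.179206) ; Y_{8,-5}(Ω₂) = (-0.000021, 0.000008) ; Δ = (-0.000005, 0.000006)
  [-4]  conj(Y_{8,-4})(Ω₁) = (-0.072001, 0.031910) ; Y_{8,-4}(Ω₂) = (0.000243, 0.000340) ; Δ = (-0.000028, -0.000017)
  [-3]  conj(Y_{8,-3})(Ω₁) = (-0.299706, 0.096956) ; Y_{8,-3}(Ω₂) = (0.003752, -0.004333) ; Δ = (-0.000704, 0.001662)
  [-2]  conj(Y_{8,-2})(Ω₁) = (0.129159, -0.027338) ; Y_{8,-2}(Ω₂) = (-0.049799, -0.025660) ; Δ = (-0.007133, -0.001953)
  [-1]  conj(Y_{8,-1})(Ω₁) = (0.288843, -0.030234) ; Y_{8,-1}(Ω₂) = (-0.082808, 0.341492) ; Δ = (-0.013594, 0.101141)
  [+0]  conj(Y_{8,0})(Ω₁) = (-0.146925, -0.000000) ; Y_{8,0}(Ω₂) = (1.048583, 0.000000) ; Δ = (-0.154063, -0.000000)
  [+1]  conj(Y_{8,1})(Ω₁) = (-0.288843, -0.030234) ; Y_{8,1}(Ω₂) = (0.082808, 0.341492) ; Δ = (-0.013594, -0.101141)
  [+2]  conj(Y_{8,2})(Ω₁) = (0.129159, 0.027338) ; Y_{8,2}(Ω₂) = (-0.049799, 0.025660) ; Δ = (-0.007133, 0.001953)
  [+3]  conj(Y_{8,3})(Ω₁) = (0.299706, 0.096956) ; Y_{8,3}(Ω₂) = (-0.003752, -0.004333) ; Δ = (-0.000704, -0.001662)
  [+4]  conj(Y_{8,4})(Ω₁) = (-0.072001, -0.031910) ; Y_{8,4}(Ω₂) = (0.000243, -0.000340) ; Δ = (-0.000028, 0.000017)
  [+5]  conj(Y_{8,5})(Ω₁) = (-0.311931, -0.179206) ; Y_{8,5}(Ω₂) = (0.000021, 0.000008) ; Δ = (-0.000005, -0.000006)
  [+6]  conj(Y_{8,6})(Ω₁) = (-0.039074, -0.028236) ; Y_{8,6}(Ω₂) = (-0.000000, 0.000001) ; Δ = (0.000000, -0.000000)
  [+7]  conj(Y_{8,7})(Ω₁) = (0.297914, 0.266634) ; Y_{8,7}(Ω₂) = (-0.000000, 0.000000) ; Δ = (-0.000000, -0.000000)
  [+8]  conj(Y_{8,8})(Ω₁) = (0.274339, 0.302599) ; Y_{8,8}(Ω₂) = (-0.000000, -0.000000) ; Δ = (0.000000, -0.000000)
Accumulated sum (-0.196994, 0.000000); after 4π/(2l+1) scaling, (-0.145617, 0.000000) ⇒ P_8 = -0.145617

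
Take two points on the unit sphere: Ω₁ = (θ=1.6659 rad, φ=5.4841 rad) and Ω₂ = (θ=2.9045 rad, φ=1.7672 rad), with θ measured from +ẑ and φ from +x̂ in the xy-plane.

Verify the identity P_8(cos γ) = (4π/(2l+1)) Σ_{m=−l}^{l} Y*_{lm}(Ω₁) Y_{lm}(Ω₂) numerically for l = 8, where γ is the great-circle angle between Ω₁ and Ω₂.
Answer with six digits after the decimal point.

0.173412

Term-by-term m-sum for l=8 (normalisation 4π/17 = 0.739198):
  m=-8: (0.494111, -0.054321) × (-0.000000, -0.000005) = (-0.000000, -0.000002)  (running Σ = (-0.000000, -0.000002))
  m=-7: (-0.146333, -0.120673) × (-0.000078, -0.000015) = (0.000009, 0.000012)  (running Σ = (0.000009, 0.000009))
  m=-6: (-0.025985, -0.315707) × (-0.000318, 0.000769) = (0.000251, 0.000081)  (running Σ = (0.000260, 0.000090))
  m=-5: (-0.142100, 0.163013) × (0.005250, 0.003506) = (-0.001317, 0.000358)  (running Σ = (-0.001057, 0.000447))
  m=-4: (-0.255700, 0.014013) × (0.025082, -0.025093) = (-0.006062, 0.006768)  (running Σ = (-0.007119, 0.007215))
  m=-3: (0.166637, 0.153485) × (-0.081004, -0.121189) = (0.005102, -0.032627)  (running Σ = (-0.002017, -0.025412))
  m=-2: (0.006246, 0.228120) × (-0.380347, 0.157593) = (-0.038326, -0.085780)  (running Σ = (-0.040343, -0.111193))
  m=-1: (0.160665, -0.165125) × (0.131338, 0.660093) = (0.130099, 0.084367)  (running Σ = (0.089757, -0.026826))
  m=0: (0.219834, -0.000000) × (0.250556, 0.000000) = (0.055081, 0.000000)  (running Σ = (0.144837, -0.026826))
  m=1: (-0.160665, -0.165125) × (-0.131338, 0.660093) = (0.130099, -0.084367)  (running Σ = (0.274937, -0.111193))
  m=2: (0.006246, -0.228120) × (-0.380347, -0.157593) = (-0.038326, 0.085780)  (running Σ = (0.236611, -0.025412))
  m=3: (-0.166637, 0.153485) × (0.081004, -0.121189) = (0.005102, 0.032627)  (running Σ = (0.241713, 0.007215))
  m=4: (-0.255700, -0.014013) × (0.025082, 0.025093) = (-0.006062, -0.006768)  (running Σ = (0.235651, 0.000447))
  m=5: (0.142100, 0.163013) × (-0.005250, 0.003506) = (-0.001317, -0.000358)  (running Σ = (0.234334, 0.000090))
  m=6: (-0.025985, 0.315707) × (-0.000318, -0.000769) = (0.000251, -0.000081)  (running Σ = (0.234585, 0.000009))
  m=7: (0.146333, -0.120673) × (0.000078, -0.000015) = (0.000009, -0.000012)  (running Σ = (0.234594, -0.000002))
  m=8: (0.494111, 0.054321) × (-0.000000, 0.000005) = (-0.000000, 0.000002)  (running Σ = (0.234594, -0.000000))
Total Σ_m = (0.234594, -0.000000). Multiply by 0.739198: (0.173412, -0.000000). P_8(cos γ) = 0.173412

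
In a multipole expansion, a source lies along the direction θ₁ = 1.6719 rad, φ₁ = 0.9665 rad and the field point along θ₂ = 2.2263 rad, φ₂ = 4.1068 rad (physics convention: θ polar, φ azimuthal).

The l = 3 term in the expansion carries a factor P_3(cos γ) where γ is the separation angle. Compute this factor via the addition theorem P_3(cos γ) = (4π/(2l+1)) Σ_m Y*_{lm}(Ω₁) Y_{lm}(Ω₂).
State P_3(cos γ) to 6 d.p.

0.129483

Term-by-term m-sum for l=3 (normalisation 4π/7 = 1.795196):
  term(m=-3) = -0.085400-0.000331i   from Y*(Ω₁)=-0.398883+0.098499i, Y(Ω₂)=+0.201600+0.050613i
  term(m=-2) = +0.039971+0.000103i   from Y*(Ω₁)=+0.036178-0.095475i, Y(Ω₂)=+0.137773+0.366449i
  term(m=-1) = +0.067063+0.000087i   from Y*(Ω₁)=-0.173382-0.251111i, Y(Ω₂)=-0.125103+0.180687i
  term(m=+0) = +0.028860+0.000000i   from Y*(Ω₁)=+0.111077-0.000000i, Y(Ω₂)=+0.259818+0.000000i
  term(m=+1) = +0.067063-0.000087i   from Y*(Ω₁)=+0.173382-0.251111i, Y(Ω₂)=+0.125103+0.180687i
  term(m=+2) = +0.039971-0.000103i   from Y*(Ω₁)=+0.036178+0.095475i, Y(Ω₂)=+0.137773-0.366449i
  term(m=+3) = -0.085400+0.000331i   from Y*(Ω₁)=+0.398883+0.098499i, Y(Ω₂)=-0.201600+0.050613i
Total Σ_m = +0.072128+0.000000i. Multiply by 1.795196: +0.129483+0.000000i. P_3(cos γ) = 0.129483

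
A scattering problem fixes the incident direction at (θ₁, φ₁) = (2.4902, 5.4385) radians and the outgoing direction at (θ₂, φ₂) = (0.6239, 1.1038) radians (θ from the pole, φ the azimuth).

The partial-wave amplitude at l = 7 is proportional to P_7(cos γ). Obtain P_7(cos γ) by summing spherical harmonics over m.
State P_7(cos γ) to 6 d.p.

Term-by-term m-sum for l=7 (normalisation 4π/15 = 0.837758):
  [-7]  conj(Y_{7,-7})(Ω₁) = +0.014038+0.005451i ; Y_{7,-7}(Ω₂) = +0.001475-0.011519i ; Δ = +0.000084-0.000154i
  [-6]  conj(Y_{7,-6})(Ω₁) = -0.025738-0.069277i ; Y_{7,-6}(Ω₂) = +0.056920-0.020110i ; Δ = -0.002858-0.003426i
  [-5]  conj(Y_{7,-5})(Ω₁) = -0.101963+0.191640i ; Y_{7,-5}(Ω₂) = +0.136338+0.130673i ; Δ = -0.038944+0.012804i
  [-4]  conj(Y_{7,-4})(Ω₁) = +0.400216-0.096731i ; Y_{7,-4}(Ω₂) = -0.113021+0.369038i ; Δ = -0.009536+0.158628i
  [-3]  conj(Y_{7,-3})(Ω₁) = -0.373561-0.259721i ; Y_{7,-3}(Ω₂) = -0.469008+0.080415i ; Δ = +0.196089+0.091771i
  [-2]  conj(Y_{7,-2})(Ω₁) = +0.014210+0.119282i ; Y_{7,-2}(Ω₂) = -0.118261-0.159901i ; Δ = +0.017393-0.016379i
  [-1]  conj(Y_{7,-1})(Ω₁) = -0.233739+0.263238i ; Y_{7,-1}(Ω₂) = -0.138435+0.274567i ; Δ = -0.039919-0.100618i
  [+0]  conj(Y_{7,0})(Ω₁) = +0.241367-0.000000i ; Y_{7,0}(Ω₂) = -0.309468+0.000000i ; Δ = -0.074695+0.000000i
  [+1]  conj(Y_{7,1})(Ω₁) = +0.233739+0.263238i ; Y_{7,1}(Ω₂) = +0.138435+0.274567i ; Δ = -0.039919+0.100618i
  [+2]  conj(Y_{7,2})(Ω₁) = +0.014210-0.119282i ; Y_{7,2}(Ω₂) = -0.118261+0.159901i ; Δ = +0.017393+0.016379i
  [+3]  conj(Y_{7,3})(Ω₁) = +0.373561-0.259721i ; Y_{7,3}(Ω₂) = +0.469008+0.080415i ; Δ = +0.196089-0.091771i
  [+4]  conj(Y_{7,4})(Ω₁) = +0.400216+0.096731i ; Y_{7,4}(Ω₂) = -0.113021-0.369038i ; Δ = -0.009536-0.158628i
  [+5]  conj(Y_{7,5})(Ω₁) = +0.101963+0.191640i ; Y_{7,5}(Ω₂) = -0.136338+0.130673i ; Δ = -0.038944-0.012804i
  [+6]  conj(Y_{7,6})(Ω₁) = -0.025738+0.069277i ; Y_{7,6}(Ω₂) = +0.056920+0.020110i ; Δ = -0.002858+0.003426i
  [+7]  conj(Y_{7,7})(Ω₁) = -0.014038+0.005451i ; Y_{7,7}(Ω₂) = -0.001475-0.011519i ; Δ = +0.000084+0.000154i
Σ over m = +0.169922+0.000000i; ×(4π/15) → +0.142353+0.000000i. Real part: 0.142353

0.142353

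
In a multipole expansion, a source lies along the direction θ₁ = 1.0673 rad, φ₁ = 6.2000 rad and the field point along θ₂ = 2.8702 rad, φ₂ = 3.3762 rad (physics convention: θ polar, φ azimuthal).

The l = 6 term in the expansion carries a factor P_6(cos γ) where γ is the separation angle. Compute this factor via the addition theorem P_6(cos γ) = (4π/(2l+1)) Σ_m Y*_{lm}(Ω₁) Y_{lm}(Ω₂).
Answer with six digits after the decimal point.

Addition theorem: P_6(cos γ) = (4π/13) Σ_m Y*_{lm}(Ω₁) Y_{lm}(Ω₂), m = −6…6:
  m=-6: +0.191536-0.104416i × +0.000029-0.000177i = -0.000013-0.000037i  (running Σ = -0.000013-0.000037i)
  m=-5: +0.380782-0.168190i × +0.000865-0.002058i = -0.000017-0.000929i  (running Σ = -0.000030-0.000966i)
  m=-4: +0.309787-0.107059i × +0.010030-0.013688i = +0.001642-0.005314i  (running Σ = +0.001612-0.006280i)
  m=-3: -0.089892+0.022911i × +0.066448-0.056404i = -0.004681+0.006593i  (running Σ = -0.003069+0.000313i)
  m=-2: -0.345469+0.058012i × +0.265563-0.134635i = -0.083933+0.061918i  (running Σ = -0.087002+0.062231i)
  m=-1: -0.033920+0.002828i × +0.577780-0.138094i = -0.019208+0.006318i  (running Σ = -0.106210+0.068549i)
  m=0: +0.336078-0.000000i × +0.368279+0.000000i = +0.123770+0.000000i  (running Σ = +0.017560+0.068549i)
  m=1: +0.033920+0.002828i × -0.577780-0.138094i = -0.019208-0.006318i  (running Σ = -0.001648+0.062231i)
  m=2: -0.345469-0.058012i × +0.265563+0.134635i = -0.083933-0.061918i  (running Σ = -0.085581+0.000313i)
  m=3: +0.089892+0.022911i × -0.066448-0.056404i = -0.004681-0.006593i  (running Σ = -0.090262-0.006280i)
  m=4: +0.309787+0.107059i × +0.010030+0.013688i = +0.001642+0.005314i  (running Σ = -0.088620-0.000966i)
  m=5: -0.380782-0.168190i × -0.000865-0.002058i = -0.000017+0.000929i  (running Σ = -0.088637-0.000037i)
  m=6: +0.191536+0.104416i × +0.000029+0.000177i = -0.000013+0.000037i  (running Σ = -0.088650-0.000000i)
Accumulated sum -0.088650-0.000000i; after 4π/(2l+1) scaling, -0.085693-0.000000i ⇒ P_6 = -0.085693

-0.085693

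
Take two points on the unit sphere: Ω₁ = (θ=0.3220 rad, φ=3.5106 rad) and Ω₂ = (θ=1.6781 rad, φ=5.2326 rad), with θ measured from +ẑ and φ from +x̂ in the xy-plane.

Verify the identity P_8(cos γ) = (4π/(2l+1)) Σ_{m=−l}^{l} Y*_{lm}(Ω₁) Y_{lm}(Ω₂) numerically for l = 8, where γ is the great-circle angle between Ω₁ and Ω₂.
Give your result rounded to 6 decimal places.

Addition theorem: P_8(cos γ) = (4π/17) Σ_m Y*_{lm}(Ω₁) Y_{lm}(Ω₂), m = −8…8:
  term(m=-8) = (0.000009, -0.000024)   from Y*(Ω₁)=(-0.000051, 0.000010), Y(Ω₂)=(-0.257553, 0.419419)
  term(m=-7) = (-0.000115, -0.000065)   from Y*(Ω₁)=(0.000527, -0.000329), Y(Ω₂)=(-0.101649, -0.186119)
  term(m=-6) = (0.000876, -0.001121)   from Y*(Ω₁)=(-0.002834, 0.003781), Y(Ω₂)=(-0.300990, -0.006119)
  term(m=-5) = (-0.004219, -0.004475)   from Y*(Ω₁)=(0.006961, -0.024742), Y(Ω₂)=(0.123131, -0.205163)
  term(m=-4) = (0.019817, -0.013698)   from Y*(Ω₁)=(0.009708, 0.102133), Y(Ω₂)=(-0.114643, -0.204931)
  term(m=-3) = (-0.032030, -0.065699)   from Y*(Ω₁)=(-0.131372, -0.262661), Y(Ω₂)=(0.248864, 0.002529)
  term(m=-2) = (0.107612, -0.033572)   from Y*(Ω₁)=(0.408622, 0.371624), Y(Ω₂)=(0.103241, -0.176053)
  term(m=-1) = (-0.019234, -0.126237)   from Y*(Ω₁)=(-0.472291, -0.182645), Y(Ω₂)=(0.125346, 0.218814)
  term(m=+0) = (-0.036404, -0.000000)   from Y*(Ω₁)=(-0.186847, -0.000000), Y(Ω₂)=(0.194834, 0.000000)
  term(m=+1) = (-0.019234, 0.126237)   from Y*(Ω₁)=(0.472291, -0.182645), Y(Ω₂)=(-0.125346, 0.218814)
  term(m=+2) = (0.107612, 0.033572)   from Y*(Ω₁)=(0.408622, -0.371624), Y(Ω₂)=(0.103241, 0.176053)
  term(m=+3) = (-0.032030, 0.065699)   from Y*(Ω₁)=(0.131372, -0.262661), Y(Ω₂)=(-0.248864, 0.002529)
  term(m=+4) = (0.019817, 0.013698)   from Y*(Ω₁)=(0.009708, -0.102133), Y(Ω₂)=(-0.114643, 0.204931)
  term(m=+5) = (-0.004219, 0.004475)   from Y*(Ω₁)=(-0.006961, -0.024742), Y(Ω₂)=(-0.123131, -0.205163)
  term(m=+6) = (0.000876, 0.001121)   from Y*(Ω₁)=(-0.002834, -0.003781), Y(Ω₂)=(-0.300990, 0.006119)
  term(m=+7) = (-0.000115, 0.000065)   from Y*(Ω₁)=(-0.000527, -0.000329), Y(Ω₂)=(0.101649, -0.186119)
  term(m=+8) = (0.000009, 0.000024)   from Y*(Ω₁)=(-0.000051, -0.000010), Y(Ω₂)=(-0.257553, -0.419419)
Accumulated sum (0.109029, -0.000000); after 4π/(2l+1) scaling, (0.080594, -0.000000) ⇒ P_8 = 0.080594

0.080594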